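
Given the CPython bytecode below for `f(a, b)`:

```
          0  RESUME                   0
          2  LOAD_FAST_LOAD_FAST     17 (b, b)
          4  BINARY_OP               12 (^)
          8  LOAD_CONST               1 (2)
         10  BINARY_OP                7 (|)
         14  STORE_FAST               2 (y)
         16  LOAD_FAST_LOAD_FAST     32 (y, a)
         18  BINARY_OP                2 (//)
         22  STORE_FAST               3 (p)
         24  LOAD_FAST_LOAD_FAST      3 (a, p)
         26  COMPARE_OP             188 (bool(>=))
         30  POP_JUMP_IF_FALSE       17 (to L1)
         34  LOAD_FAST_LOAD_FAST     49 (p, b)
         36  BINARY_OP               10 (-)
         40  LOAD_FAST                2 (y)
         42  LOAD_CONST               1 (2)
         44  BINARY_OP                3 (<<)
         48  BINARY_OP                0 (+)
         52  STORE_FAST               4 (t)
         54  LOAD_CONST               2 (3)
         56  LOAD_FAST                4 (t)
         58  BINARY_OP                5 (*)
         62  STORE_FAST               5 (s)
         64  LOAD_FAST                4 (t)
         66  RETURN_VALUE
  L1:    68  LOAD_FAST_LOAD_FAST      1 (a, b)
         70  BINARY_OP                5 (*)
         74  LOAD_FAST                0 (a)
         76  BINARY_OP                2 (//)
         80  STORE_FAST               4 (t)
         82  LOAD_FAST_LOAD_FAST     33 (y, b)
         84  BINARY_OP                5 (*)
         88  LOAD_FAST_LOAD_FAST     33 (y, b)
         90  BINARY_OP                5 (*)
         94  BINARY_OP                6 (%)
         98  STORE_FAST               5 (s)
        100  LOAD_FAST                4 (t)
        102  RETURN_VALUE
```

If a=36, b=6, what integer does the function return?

LOAD_FAST_LOAD_FAST b,b → push 6,6. Stack: [6, 6]
BINARY_OP ^ → 6 ^ 6 = 0. Stack: [0]
LOAD_CONST → push 2. Stack: [0, 2]
BINARY_OP | → 0 | 2 = 2. Stack: [2]
STORE_FAST y → y=2. Stack: []
LOAD_FAST_LOAD_FAST y,a → push 2,36. Stack: [2, 36]
BINARY_OP // → 2 // 36 = 0. Stack: [0]
STORE_FAST p → p=0. Stack: []
LOAD_FAST_LOAD_FAST a,p → push 36,0. Stack: [36, 0]
COMPARE_OP bool(>=) → 36 vs 0 = True. Stack: [True]
POP_JUMP_IF_FALSE → pop True; no jump. Stack: []
LOAD_FAST_LOAD_FAST p,b → push 0,6. Stack: [0, 6]
BINARY_OP - → 0 - 6 = -6. Stack: [-6]
LOAD_FAST y → push 2. Stack: [-6, 2]
LOAD_CONST → push 2. Stack: [-6, 2, 2]
BINARY_OP << → 2 << 2 = 8. Stack: [-6, 8]
BINARY_OP + → -6 + 8 = 2. Stack: [2]
STORE_FAST t → t=2. Stack: []
LOAD_CONST → push 3. Stack: [3]
LOAD_FAST t → push 2. Stack: [3, 2]
BINARY_OP * → 3 * 2 = 6. Stack: [6]
STORE_FAST s → s=6. Stack: []
LOAD_FAST t → push 2. Stack: [2]
RETURN_VALUE → return 2.

2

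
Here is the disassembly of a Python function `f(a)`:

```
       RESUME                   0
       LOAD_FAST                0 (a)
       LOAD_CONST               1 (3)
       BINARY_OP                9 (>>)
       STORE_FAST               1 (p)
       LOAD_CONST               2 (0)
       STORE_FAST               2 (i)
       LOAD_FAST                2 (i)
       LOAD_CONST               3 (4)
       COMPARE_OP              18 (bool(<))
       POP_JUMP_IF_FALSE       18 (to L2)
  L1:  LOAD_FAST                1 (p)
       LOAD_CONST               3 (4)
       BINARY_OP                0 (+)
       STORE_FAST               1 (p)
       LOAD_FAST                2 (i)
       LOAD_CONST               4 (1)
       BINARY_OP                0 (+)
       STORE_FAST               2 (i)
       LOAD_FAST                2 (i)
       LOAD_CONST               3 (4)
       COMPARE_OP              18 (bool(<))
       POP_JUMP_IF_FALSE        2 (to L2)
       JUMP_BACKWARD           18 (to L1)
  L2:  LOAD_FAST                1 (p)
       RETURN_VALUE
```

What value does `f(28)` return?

LOAD_FAST a → push 28. Stack: [28]
LOAD_CONST → push 3. Stack: [28, 3]
BINARY_OP >> → 28 >> 3 = 3. Stack: [3]
STORE_FAST p → p=3. Stack: []
LOAD_CONST → push 0. Stack: [0]
STORE_FAST i → i=0. Stack: []
LOAD_FAST i → push 0. Stack: [0]
LOAD_CONST → push 4. Stack: [0, 4]
COMPARE_OP bool(<) → 0 vs 4 = True. Stack: [True]
POP_JUMP_IF_FALSE → pop True; no jump. Stack: []
LOAD_FAST p → push 3. Stack: [3]
LOAD_CONST → push 4. Stack: [3, 4]
BINARY_OP + → 3 + 4 = 7. Stack: [7]
STORE_FAST p → p=7. Stack: []
LOAD_FAST i → push 0. Stack: [0]
LOAD_CONST → push 1. Stack: [0, 1]
BINARY_OP + → 0 + 1 = 1. Stack: [1]
STORE_FAST i → i=1. Stack: []
LOAD_FAST i → push 1. Stack: [1]
LOAD_CONST → push 4. Stack: [1, 4]
COMPARE_OP bool(<) → 1 vs 4 = True. Stack: [True]
POP_JUMP_IF_FALSE → pop True; no jump. Stack: []
LOAD_FAST p → push 7. Stack: [7]
LOAD_CONST → push 4. Stack: [7, 4]
BINARY_OP + → 7 + 4 = 11. Stack: [11]
STORE_FAST p → p=11. Stack: []
LOAD_FAST i → push 1. Stack: [1]
LOAD_CONST → push 1. Stack: [1, 1]
BINARY_OP + → 1 + 1 = 2. Stack: [2]
STORE_FAST i → i=2. Stack: []
LOAD_FAST i → push 2. Stack: [2]
LOAD_CONST → push 4. Stack: [2, 4]
COMPARE_OP bool(<) → 2 vs 4 = True. Stack: [True]
POP_JUMP_IF_FALSE → pop True; no jump. Stack: []
LOAD_FAST p → push 11. Stack: [11]
LOAD_CONST → push 4. Stack: [11, 4]
BINARY_OP + → 11 + 4 = 15. Stack: [15]
STORE_FAST p → p=15. Stack: []
LOAD_FAST i → push 2. Stack: [2]
LOAD_CONST → push 1. Stack: [2, 1]
BINARY_OP + → 2 + 1 = 3. Stack: [3]
STORE_FAST i → i=3. Stack: []
LOAD_FAST i → push 3. Stack: [3]
LOAD_CONST → push 4. Stack: [3, 4]
COMPARE_OP bool(<) → 3 vs 4 = True. Stack: [True]
POP_JUMP_IF_FALSE → pop True; no jump. Stack: []
LOAD_FAST p → push 15. Stack: [15]
LOAD_CONST → push 4. Stack: [15, 4]
BINARY_OP + → 15 + 4 = 19. Stack: [19]
STORE_FAST p → p=19. Stack: []
LOAD_FAST i → push 3. Stack: [3]
LOAD_CONST → push 1. Stack: [3, 1]
BINARY_OP + → 3 + 1 = 4. Stack: [4]
STORE_FAST i → i=4. Stack: []
LOAD_FAST i → push 4. Stack: [4]
LOAD_CONST → push 4. Stack: [4, 4]
COMPARE_OP bool(<) → 4 vs 4 = False. Stack: [False]
POP_JUMP_IF_FALSE → pop False; jump. Stack: []
LOAD_FAST p → push 19. Stack: [19]
RETURN_VALUE → return 19.

19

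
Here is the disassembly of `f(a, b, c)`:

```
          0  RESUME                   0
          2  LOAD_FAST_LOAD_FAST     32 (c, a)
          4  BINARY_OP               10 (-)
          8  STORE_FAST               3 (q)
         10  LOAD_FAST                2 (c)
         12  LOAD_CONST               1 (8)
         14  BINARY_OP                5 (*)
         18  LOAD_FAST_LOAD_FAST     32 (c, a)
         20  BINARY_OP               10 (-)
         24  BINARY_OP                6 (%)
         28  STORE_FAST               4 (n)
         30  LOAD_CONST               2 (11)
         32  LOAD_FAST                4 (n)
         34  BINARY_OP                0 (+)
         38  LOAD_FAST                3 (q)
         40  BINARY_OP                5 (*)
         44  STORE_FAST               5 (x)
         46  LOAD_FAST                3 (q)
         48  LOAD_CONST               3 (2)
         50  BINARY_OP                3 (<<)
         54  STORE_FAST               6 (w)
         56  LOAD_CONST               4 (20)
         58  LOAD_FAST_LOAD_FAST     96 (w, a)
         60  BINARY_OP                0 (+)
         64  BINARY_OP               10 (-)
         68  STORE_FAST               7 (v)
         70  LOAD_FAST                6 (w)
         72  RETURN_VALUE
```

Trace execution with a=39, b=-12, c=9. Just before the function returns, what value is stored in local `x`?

LOAD_FAST_LOAD_FAST c,a → push 9,39. Stack: [9, 39]
BINARY_OP - → 9 - 39 = -30. Stack: [-30]
STORE_FAST q → q=-30. Stack: []
LOAD_FAST c → push 9. Stack: [9]
LOAD_CONST → push 8. Stack: [9, 8]
BINARY_OP * → 9 * 8 = 72. Stack: [72]
LOAD_FAST_LOAD_FAST c,a → push 9,39. Stack: [72, 9, 39]
BINARY_OP - → 9 - 39 = -30. Stack: [72, -30]
BINARY_OP % → 72 % -30 = -18. Stack: [-18]
STORE_FAST n → n=-18. Stack: []
LOAD_CONST → push 11. Stack: [11]
LOAD_FAST n → push -18. Stack: [11, -18]
BINARY_OP + → 11 + -18 = -7. Stack: [-7]
LOAD_FAST q → push -30. Stack: [-7, -30]
BINARY_OP * → -7 * -30 = 210. Stack: [210]
STORE_FAST x → x=210. Stack: []
LOAD_FAST q → push -30. Stack: [-30]
LOAD_CONST → push 2. Stack: [-30, 2]
BINARY_OP << → -30 << 2 = -120. Stack: [-120]
STORE_FAST w → w=-120. Stack: []
LOAD_CONST → push 20. Stack: [20]
LOAD_FAST_LOAD_FAST w,a → push -120,39. Stack: [20, -120, 39]
BINARY_OP + → -120 + 39 = -81. Stack: [20, -81]
BINARY_OP - → 20 - -81 = 101. Stack: [101]
STORE_FAST v → v=101. Stack: []
LOAD_FAST w → push -120. Stack: [-120]
RETURN_VALUE → return -120.

210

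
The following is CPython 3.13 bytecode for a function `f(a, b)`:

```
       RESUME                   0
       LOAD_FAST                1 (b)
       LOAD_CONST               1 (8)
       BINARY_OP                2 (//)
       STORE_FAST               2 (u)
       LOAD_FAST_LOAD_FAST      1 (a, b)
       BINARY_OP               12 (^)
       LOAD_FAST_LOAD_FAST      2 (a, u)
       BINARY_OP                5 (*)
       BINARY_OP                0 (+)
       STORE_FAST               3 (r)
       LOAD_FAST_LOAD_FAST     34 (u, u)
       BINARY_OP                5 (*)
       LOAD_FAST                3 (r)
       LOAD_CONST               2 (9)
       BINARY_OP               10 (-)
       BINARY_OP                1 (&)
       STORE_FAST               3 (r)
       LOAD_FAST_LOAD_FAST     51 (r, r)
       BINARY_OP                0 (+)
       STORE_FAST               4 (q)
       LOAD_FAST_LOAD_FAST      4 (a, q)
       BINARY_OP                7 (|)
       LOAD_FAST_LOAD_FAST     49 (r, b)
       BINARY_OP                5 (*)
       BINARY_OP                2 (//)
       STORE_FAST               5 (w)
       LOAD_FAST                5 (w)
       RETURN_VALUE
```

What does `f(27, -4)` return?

LOAD_FAST b → push -4. Stack: [-4]
LOAD_CONST → push 8. Stack: [-4, 8]
BINARY_OP // → -4 // 8 = -1. Stack: [-1]
STORE_FAST u → u=-1. Stack: []
LOAD_FAST_LOAD_FAST a,b → push 27,-4. Stack: [27, -4]
BINARY_OP ^ → 27 ^ -4 = -25. Stack: [-25]
LOAD_FAST_LOAD_FAST a,u → push 27,-1. Stack: [-25, 27, -1]
BINARY_OP * → 27 * -1 = -27. Stack: [-25, -27]
BINARY_OP + → -25 + -27 = -52. Stack: [-52]
STORE_FAST r → r=-52. Stack: []
LOAD_FAST_LOAD_FAST u,u → push -1,-1. Stack: [-1, -1]
BINARY_OP * → -1 * -1 = 1. Stack: [1]
LOAD_FAST r → push -52. Stack: [1, -52]
LOAD_CONST → push 9. Stack: [1, -52, 9]
BINARY_OP - → -52 - 9 = -61. Stack: [1, -61]
BINARY_OP & → 1 & -61 = 1. Stack: [1]
STORE_FAST r → r=1. Stack: []
LOAD_FAST_LOAD_FAST r,r → push 1,1. Stack: [1, 1]
BINARY_OP + → 1 + 1 = 2. Stack: [2]
STORE_FAST q → q=2. Stack: []
LOAD_FAST_LOAD_FAST a,q → push 27,2. Stack: [27, 2]
BINARY_OP | → 27 | 2 = 27. Stack: [27]
LOAD_FAST_LOAD_FAST r,b → push 1,-4. Stack: [27, 1, -4]
BINARY_OP * → 1 * -4 = -4. Stack: [27, -4]
BINARY_OP // → 27 // -4 = -7. Stack: [-7]
STORE_FAST w → w=-7. Stack: []
LOAD_FAST w → push -7. Stack: [-7]
RETURN_VALUE → return -7.

-7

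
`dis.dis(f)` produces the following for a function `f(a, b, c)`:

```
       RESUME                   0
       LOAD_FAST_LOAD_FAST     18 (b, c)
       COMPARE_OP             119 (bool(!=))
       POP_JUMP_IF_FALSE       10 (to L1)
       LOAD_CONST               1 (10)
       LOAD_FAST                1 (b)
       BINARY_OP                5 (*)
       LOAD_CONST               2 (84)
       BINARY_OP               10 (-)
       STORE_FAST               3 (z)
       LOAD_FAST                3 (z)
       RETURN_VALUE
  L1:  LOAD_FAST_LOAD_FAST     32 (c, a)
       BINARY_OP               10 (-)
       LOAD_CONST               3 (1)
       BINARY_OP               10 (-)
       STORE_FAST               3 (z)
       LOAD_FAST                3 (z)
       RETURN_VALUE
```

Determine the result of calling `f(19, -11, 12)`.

LOAD_FAST_LOAD_FAST b,c → push -11,12. Stack: [-11, 12]
COMPARE_OP bool(!=) → -11 vs 12 = True. Stack: [True]
POP_JUMP_IF_FALSE → pop True; no jump. Stack: []
LOAD_CONST → push 10. Stack: [10]
LOAD_FAST b → push -11. Stack: [10, -11]
BINARY_OP * → 10 * -11 = -110. Stack: [-110]
LOAD_CONST → push 84. Stack: [-110, 84]
BINARY_OP - → -110 - 84 = -194. Stack: [-194]
STORE_FAST z → z=-194. Stack: []
LOAD_FAST z → push -194. Stack: [-194]
RETURN_VALUE → return -194.

-194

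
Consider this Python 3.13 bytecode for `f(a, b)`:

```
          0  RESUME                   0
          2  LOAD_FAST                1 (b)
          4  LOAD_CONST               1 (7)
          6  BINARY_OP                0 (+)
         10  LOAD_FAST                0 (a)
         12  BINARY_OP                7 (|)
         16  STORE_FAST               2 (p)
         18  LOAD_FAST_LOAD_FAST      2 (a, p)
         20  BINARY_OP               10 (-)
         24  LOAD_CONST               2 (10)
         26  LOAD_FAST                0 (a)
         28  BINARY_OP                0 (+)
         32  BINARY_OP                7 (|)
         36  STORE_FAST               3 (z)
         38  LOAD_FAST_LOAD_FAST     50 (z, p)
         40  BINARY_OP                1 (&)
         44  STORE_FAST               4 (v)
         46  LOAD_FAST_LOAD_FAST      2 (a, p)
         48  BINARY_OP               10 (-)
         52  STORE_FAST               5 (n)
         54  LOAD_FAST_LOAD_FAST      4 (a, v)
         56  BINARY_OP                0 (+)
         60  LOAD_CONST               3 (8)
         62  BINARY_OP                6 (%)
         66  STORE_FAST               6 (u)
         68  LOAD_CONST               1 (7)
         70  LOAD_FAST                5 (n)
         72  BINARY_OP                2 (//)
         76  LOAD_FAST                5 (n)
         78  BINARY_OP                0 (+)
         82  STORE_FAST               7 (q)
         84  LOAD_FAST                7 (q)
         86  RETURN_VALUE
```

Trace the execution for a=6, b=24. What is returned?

LOAD_FAST b → push 24. Stack: [24]
LOAD_CONST → push 7. Stack: [24, 7]
BINARY_OP + → 24 + 7 = 31. Stack: [31]
LOAD_FAST a → push 6. Stack: [31, 6]
BINARY_OP | → 31 | 6 = 31. Stack: [31]
STORE_FAST p → p=31. Stack: []
LOAD_FAST_LOAD_FAST a,p → push 6,31. Stack: [6, 31]
BINARY_OP - → 6 - 31 = -25. Stack: [-25]
LOAD_CONST → push 10. Stack: [-25, 10]
LOAD_FAST a → push 6. Stack: [-25, 10, 6]
BINARY_OP + → 10 + 6 = 16. Stack: [-25, 16]
BINARY_OP | → -25 | 16 = -9. Stack: [-9]
STORE_FAST z → z=-9. Stack: []
LOAD_FAST_LOAD_FAST z,p → push -9,31. Stack: [-9, 31]
BINARY_OP & → -9 & 31 = 23. Stack: [23]
STORE_FAST v → v=23. Stack: []
LOAD_FAST_LOAD_FAST a,p → push 6,31. Stack: [6, 31]
BINARY_OP - → 6 - 31 = -25. Stack: [-25]
STORE_FAST n → n=-25. Stack: []
LOAD_FAST_LOAD_FAST a,v → push 6,23. Stack: [6, 23]
BINARY_OP + → 6 + 23 = 29. Stack: [29]
LOAD_CONST → push 8. Stack: [29, 8]
BINARY_OP % → 29 % 8 = 5. Stack: [5]
STORE_FAST u → u=5. Stack: []
LOAD_CONST → push 7. Stack: [7]
LOAD_FAST n → push -25. Stack: [7, -25]
BINARY_OP // → 7 // -25 = -1. Stack: [-1]
LOAD_FAST n → push -25. Stack: [-1, -25]
BINARY_OP + → -1 + -25 = -26. Stack: [-26]
STORE_FAST q → q=-26. Stack: []
LOAD_FAST q → push -26. Stack: [-26]
RETURN_VALUE → return -26.

-26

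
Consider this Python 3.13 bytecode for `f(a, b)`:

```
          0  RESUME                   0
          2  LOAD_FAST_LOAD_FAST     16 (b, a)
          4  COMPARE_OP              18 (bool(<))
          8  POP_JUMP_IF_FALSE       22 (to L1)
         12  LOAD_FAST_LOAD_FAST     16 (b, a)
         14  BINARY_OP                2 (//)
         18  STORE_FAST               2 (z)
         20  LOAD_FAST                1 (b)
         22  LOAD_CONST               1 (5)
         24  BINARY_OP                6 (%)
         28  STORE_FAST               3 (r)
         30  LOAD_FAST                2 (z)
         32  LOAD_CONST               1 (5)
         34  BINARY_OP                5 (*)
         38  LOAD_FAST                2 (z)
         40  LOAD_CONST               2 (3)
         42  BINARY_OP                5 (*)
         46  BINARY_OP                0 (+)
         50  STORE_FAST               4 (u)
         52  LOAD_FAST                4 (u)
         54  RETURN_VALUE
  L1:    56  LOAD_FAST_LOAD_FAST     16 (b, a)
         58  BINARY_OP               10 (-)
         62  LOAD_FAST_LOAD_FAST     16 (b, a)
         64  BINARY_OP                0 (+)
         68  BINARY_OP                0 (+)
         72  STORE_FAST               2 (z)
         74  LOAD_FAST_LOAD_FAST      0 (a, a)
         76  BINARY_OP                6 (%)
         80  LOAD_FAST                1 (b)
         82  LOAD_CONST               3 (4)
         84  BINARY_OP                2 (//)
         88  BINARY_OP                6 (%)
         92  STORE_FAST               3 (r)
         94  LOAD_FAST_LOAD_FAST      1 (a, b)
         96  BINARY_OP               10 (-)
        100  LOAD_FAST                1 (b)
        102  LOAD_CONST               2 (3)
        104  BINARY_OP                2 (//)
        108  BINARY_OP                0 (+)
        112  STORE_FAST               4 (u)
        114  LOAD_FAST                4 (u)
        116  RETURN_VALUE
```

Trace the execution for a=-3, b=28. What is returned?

-22

LOAD_FAST_LOAD_FAST b,a → push 28,-3. Stack: [28, -3]
COMPARE_OP bool(<) → 28 vs -3 = False. Stack: [False]
POP_JUMP_IF_FALSE → pop False; jump. Stack: []
LOAD_FAST_LOAD_FAST b,a → push 28,-3. Stack: [28, -3]
BINARY_OP - → 28 - -3 = 31. Stack: [31]
LOAD_FAST_LOAD_FAST b,a → push 28,-3. Stack: [31, 28, -3]
BINARY_OP + → 28 + -3 = 25. Stack: [31, 25]
BINARY_OP + → 31 + 25 = 56. Stack: [56]
STORE_FAST z → z=56. Stack: []
LOAD_FAST_LOAD_FAST a,a → push -3,-3. Stack: [-3, -3]
BINARY_OP % → -3 % -3 = 0. Stack: [0]
LOAD_FAST b → push 28. Stack: [0, 28]
LOAD_CONST → push 4. Stack: [0, 28, 4]
BINARY_OP // → 28 // 4 = 7. Stack: [0, 7]
BINARY_OP % → 0 % 7 = 0. Stack: [0]
STORE_FAST r → r=0. Stack: []
LOAD_FAST_LOAD_FAST a,b → push -3,28. Stack: [-3, 28]
BINARY_OP - → -3 - 28 = -31. Stack: [-31]
LOAD_FAST b → push 28. Stack: [-31, 28]
LOAD_CONST → push 3. Stack: [-31, 28, 3]
BINARY_OP // → 28 // 3 = 9. Stack: [-31, 9]
BINARY_OP + → -31 + 9 = -22. Stack: [-22]
STORE_FAST u → u=-22. Stack: []
LOAD_FAST u → push -22. Stack: [-22]
RETURN_VALUE → return -22.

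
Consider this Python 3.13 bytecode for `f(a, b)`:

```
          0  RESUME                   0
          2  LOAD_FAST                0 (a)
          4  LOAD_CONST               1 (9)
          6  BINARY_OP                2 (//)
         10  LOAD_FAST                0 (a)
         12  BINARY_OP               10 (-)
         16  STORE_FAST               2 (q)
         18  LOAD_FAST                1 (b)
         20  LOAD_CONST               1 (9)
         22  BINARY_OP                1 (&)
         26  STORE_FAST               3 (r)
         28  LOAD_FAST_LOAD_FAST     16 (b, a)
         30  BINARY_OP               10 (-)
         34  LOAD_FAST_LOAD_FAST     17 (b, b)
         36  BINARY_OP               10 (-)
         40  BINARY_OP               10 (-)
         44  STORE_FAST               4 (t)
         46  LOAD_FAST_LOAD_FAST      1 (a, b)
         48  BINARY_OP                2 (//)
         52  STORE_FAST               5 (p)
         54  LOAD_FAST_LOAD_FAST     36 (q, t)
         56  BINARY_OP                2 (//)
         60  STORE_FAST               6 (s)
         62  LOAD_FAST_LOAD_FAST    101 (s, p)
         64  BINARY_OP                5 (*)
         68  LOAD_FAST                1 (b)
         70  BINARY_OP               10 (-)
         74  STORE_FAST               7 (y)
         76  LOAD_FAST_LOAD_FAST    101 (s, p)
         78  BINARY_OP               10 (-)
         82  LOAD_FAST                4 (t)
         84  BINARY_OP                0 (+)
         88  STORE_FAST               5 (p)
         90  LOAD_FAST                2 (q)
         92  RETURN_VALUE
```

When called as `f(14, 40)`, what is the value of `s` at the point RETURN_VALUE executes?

-1

LOAD_FAST a → push 14. Stack: [14]
LOAD_CONST → push 9. Stack: [14, 9]
BINARY_OP // → 14 // 9 = 1. Stack: [1]
LOAD_FAST a → push 14. Stack: [1, 14]
BINARY_OP - → 1 - 14 = -13. Stack: [-13]
STORE_FAST q → q=-13. Stack: []
LOAD_FAST b → push 40. Stack: [40]
LOAD_CONST → push 9. Stack: [40, 9]
BINARY_OP & → 40 & 9 = 8. Stack: [8]
STORE_FAST r → r=8. Stack: []
LOAD_FAST_LOAD_FAST b,a → push 40,14. Stack: [40, 14]
BINARY_OP - → 40 - 14 = 26. Stack: [26]
LOAD_FAST_LOAD_FAST b,b → push 40,40. Stack: [26, 40, 40]
BINARY_OP - → 40 - 40 = 0. Stack: [26, 0]
BINARY_OP - → 26 - 0 = 26. Stack: [26]
STORE_FAST t → t=26. Stack: []
LOAD_FAST_LOAD_FAST a,b → push 14,40. Stack: [14, 40]
BINARY_OP // → 14 // 40 = 0. Stack: [0]
STORE_FAST p → p=0. Stack: []
LOAD_FAST_LOAD_FAST q,t → push -13,26. Stack: [-13, 26]
BINARY_OP // → -13 // 26 = -1. Stack: [-1]
STORE_FAST s → s=-1. Stack: []
LOAD_FAST_LOAD_FAST s,p → push -1,0. Stack: [-1, 0]
BINARY_OP * → -1 * 0 = 0. Stack: [0]
LOAD_FAST b → push 40. Stack: [0, 40]
BINARY_OP - → 0 - 40 = -40. Stack: [-40]
STORE_FAST y → y=-40. Stack: []
LOAD_FAST_LOAD_FAST s,p → push -1,0. Stack: [-1, 0]
BINARY_OP - → -1 - 0 = -1. Stack: [-1]
LOAD_FAST t → push 26. Stack: [-1, 26]
BINARY_OP + → -1 + 26 = 25. Stack: [25]
STORE_FAST p → p=25. Stack: []
LOAD_FAST q → push -13. Stack: [-13]
RETURN_VALUE → return -13.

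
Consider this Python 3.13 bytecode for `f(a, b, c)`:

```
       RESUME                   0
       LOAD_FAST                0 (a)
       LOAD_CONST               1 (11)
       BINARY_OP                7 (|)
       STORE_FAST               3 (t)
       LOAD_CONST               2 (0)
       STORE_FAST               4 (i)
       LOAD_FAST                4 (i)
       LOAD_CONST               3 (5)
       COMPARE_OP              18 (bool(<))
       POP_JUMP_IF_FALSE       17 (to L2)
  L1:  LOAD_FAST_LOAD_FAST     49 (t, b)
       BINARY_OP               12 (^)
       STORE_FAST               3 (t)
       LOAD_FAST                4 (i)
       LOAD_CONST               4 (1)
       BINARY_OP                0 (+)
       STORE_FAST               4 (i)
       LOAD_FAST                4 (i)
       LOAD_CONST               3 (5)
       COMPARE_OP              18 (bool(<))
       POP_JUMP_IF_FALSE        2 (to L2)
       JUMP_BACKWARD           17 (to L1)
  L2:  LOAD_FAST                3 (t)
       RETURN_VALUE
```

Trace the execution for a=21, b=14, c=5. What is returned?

17

LOAD_FAST a → push 21
LOAD_CONST → push 11
BINARY_OP | → 21 | 11 = 31
STORE_FAST t → t=31
LOAD_CONST → push 0
STORE_FAST i → i=0
LOAD_FAST i → push 0
LOAD_CONST → push 5
COMPARE_OP bool(<) → 0 vs 5 = True
POP_JUMP_IF_FALSE → pop True; no jump
LOAD_FAST_LOAD_FAST t,b → push 31,14
BINARY_OP ^ → 31 ^ 14 = 17
STORE_FAST t → t=17
LOAD_FAST i → push 0
LOAD_CONST → push 1
BINARY_OP + → 0 + 1 = 1
STORE_FAST i → i=1
LOAD_FAST i → push 1
LOAD_CONST → push 5
COMPARE_OP bool(<) → 1 vs 5 = True
POP_JUMP_IF_FALSE → pop True; no jump
LOAD_FAST_LOAD_FAST t,b → push 17,14
BINARY_OP ^ → 17 ^ 14 = 31
STORE_FAST t → t=31
LOAD_FAST i → push 1
LOAD_CONST → push 1
BINARY_OP + → 1 + 1 = 2
STORE_FAST i → i=2
LOAD_FAST i → push 2
LOAD_CONST → push 5
COMPARE_OP bool(<) → 2 vs 5 = True
POP_JUMP_IF_FALSE → pop True; no jump
LOAD_FAST_LOAD_FAST t,b → push 31,14
BINARY_OP ^ → 31 ^ 14 = 17
STORE_FAST t → t=17
LOAD_FAST i → push 2
LOAD_CONST → push 1
BINARY_OP + → 2 + 1 = 3
STORE_FAST i → i=3
LOAD_FAST i → push 3
LOAD_CONST → push 5
COMPARE_OP bool(<) → 3 vs 5 = True
POP_JUMP_IF_FALSE → pop True; no jump
LOAD_FAST_LOAD_FAST t,b → push 17,14
BINARY_OP ^ → 17 ^ 14 = 31
STORE_FAST t → t=31
LOAD_FAST i → push 3
LOAD_CONST → push 1
BINARY_OP + → 3 + 1 = 4
STORE_FAST i → i=4
LOAD_FAST i → push 4
LOAD_CONST → push 5
COMPARE_OP bool(<) → 4 vs 5 = True
POP_JUMP_IF_FALSE → pop True; no jump
LOAD_FAST_LOAD_FAST t,b → push 31,14
BINARY_OP ^ → 31 ^ 14 = 17
STORE_FAST t → t=17
LOAD_FAST i → push 4
LOAD_CONST → push 1
BINARY_OP + → 4 + 1 = 5
STORE_FAST i → i=5
LOAD_FAST i → push 5
LOAD_CONST → push 5
COMPARE_OP bool(<) → 5 vs 5 = False
POP_JUMP_IF_FALSE → pop False; jump
LOAD_FAST t → push 17
RETURN_VALUE → return 17.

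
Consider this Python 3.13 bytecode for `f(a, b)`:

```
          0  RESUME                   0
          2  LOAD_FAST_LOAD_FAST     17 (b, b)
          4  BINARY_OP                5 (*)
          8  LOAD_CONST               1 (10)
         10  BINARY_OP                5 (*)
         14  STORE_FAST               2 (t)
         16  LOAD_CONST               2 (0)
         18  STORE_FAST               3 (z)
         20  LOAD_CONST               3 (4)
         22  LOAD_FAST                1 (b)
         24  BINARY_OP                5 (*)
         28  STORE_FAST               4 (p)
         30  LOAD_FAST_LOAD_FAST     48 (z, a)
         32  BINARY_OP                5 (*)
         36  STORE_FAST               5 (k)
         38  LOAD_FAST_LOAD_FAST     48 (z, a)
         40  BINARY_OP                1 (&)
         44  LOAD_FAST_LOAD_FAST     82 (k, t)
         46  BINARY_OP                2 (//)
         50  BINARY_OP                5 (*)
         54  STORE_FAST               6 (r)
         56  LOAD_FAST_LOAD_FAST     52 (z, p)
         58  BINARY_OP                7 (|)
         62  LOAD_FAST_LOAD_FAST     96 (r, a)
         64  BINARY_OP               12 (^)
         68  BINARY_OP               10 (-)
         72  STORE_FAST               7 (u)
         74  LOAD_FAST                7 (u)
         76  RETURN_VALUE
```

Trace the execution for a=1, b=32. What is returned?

127

LOAD_FAST_LOAD_FAST b,b → push 32,32. Stack: [32, 32]
BINARY_OP * → 32 * 32 = 1024. Stack: [1024]
LOAD_CONST → push 10. Stack: [1024, 10]
BINARY_OP * → 1024 * 10 = 10240. Stack: [10240]
STORE_FAST t → t=10240. Stack: []
LOAD_CONST → push 0. Stack: [0]
STORE_FAST z → z=0. Stack: []
LOAD_CONST → push 4. Stack: [4]
LOAD_FAST b → push 32. Stack: [4, 32]
BINARY_OP * → 4 * 32 = 128. Stack: [128]
STORE_FAST p → p=128. Stack: []
LOAD_FAST_LOAD_FAST z,a → push 0,1. Stack: [0, 1]
BINARY_OP * → 0 * 1 = 0. Stack: [0]
STORE_FAST k → k=0. Stack: []
LOAD_FAST_LOAD_FAST z,a → push 0,1. Stack: [0, 1]
BINARY_OP & → 0 & 1 = 0. Stack: [0]
LOAD_FAST_LOAD_FAST k,t → push 0,10240. Stack: [0, 0, 10240]
BINARY_OP // → 0 // 10240 = 0. Stack: [0, 0]
BINARY_OP * → 0 * 0 = 0. Stack: [0]
STORE_FAST r → r=0. Stack: []
LOAD_FAST_LOAD_FAST z,p → push 0,128. Stack: [0, 128]
BINARY_OP | → 0 | 128 = 128. Stack: [128]
LOAD_FAST_LOAD_FAST r,a → push 0,1. Stack: [128, 0, 1]
BINARY_OP ^ → 0 ^ 1 = 1. Stack: [128, 1]
BINARY_OP - → 128 - 1 = 127. Stack: [127]
STORE_FAST u → u=127. Stack: []
LOAD_FAST u → push 127. Stack: [127]
RETURN_VALUE → return 127.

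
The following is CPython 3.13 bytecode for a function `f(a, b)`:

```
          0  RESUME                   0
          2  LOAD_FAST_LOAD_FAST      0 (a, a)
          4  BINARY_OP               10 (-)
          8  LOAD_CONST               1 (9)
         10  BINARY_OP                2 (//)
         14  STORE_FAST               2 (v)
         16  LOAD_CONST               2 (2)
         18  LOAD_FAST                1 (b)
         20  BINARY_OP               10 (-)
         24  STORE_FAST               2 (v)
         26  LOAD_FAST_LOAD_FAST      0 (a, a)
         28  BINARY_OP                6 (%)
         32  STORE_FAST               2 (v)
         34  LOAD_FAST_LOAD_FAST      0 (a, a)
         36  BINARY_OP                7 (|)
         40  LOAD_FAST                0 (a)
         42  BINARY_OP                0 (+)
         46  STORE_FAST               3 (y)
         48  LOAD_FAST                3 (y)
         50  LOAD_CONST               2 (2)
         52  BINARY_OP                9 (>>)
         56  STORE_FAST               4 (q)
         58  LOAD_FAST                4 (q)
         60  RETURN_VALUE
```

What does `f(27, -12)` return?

13

LOAD_FAST_LOAD_FAST a,a → push 27,27. Stack: [27, 27]
BINARY_OP - → 27 - 27 = 0. Stack: [0]
LOAD_CONST → push 9. Stack: [0, 9]
BINARY_OP // → 0 // 9 = 0. Stack: [0]
STORE_FAST v → v=0. Stack: []
LOAD_CONST → push 2. Stack: [2]
LOAD_FAST b → push -12. Stack: [2, -12]
BINARY_OP - → 2 - -12 = 14. Stack: [14]
STORE_FAST v → v=14. Stack: []
LOAD_FAST_LOAD_FAST a,a → push 27,27. Stack: [27, 27]
BINARY_OP % → 27 % 27 = 0. Stack: [0]
STORE_FAST v → v=0. Stack: []
LOAD_FAST_LOAD_FAST a,a → push 27,27. Stack: [27, 27]
BINARY_OP | → 27 | 27 = 27. Stack: [27]
LOAD_FAST a → push 27. Stack: [27, 27]
BINARY_OP + → 27 + 27 = 54. Stack: [54]
STORE_FAST y → y=54. Stack: []
LOAD_FAST y → push 54. Stack: [54]
LOAD_CONST → push 2. Stack: [54, 2]
BINARY_OP >> → 54 >> 2 = 13. Stack: [13]
STORE_FAST q → q=13. Stack: []
LOAD_FAST q → push 13. Stack: [13]
RETURN_VALUE → return 13.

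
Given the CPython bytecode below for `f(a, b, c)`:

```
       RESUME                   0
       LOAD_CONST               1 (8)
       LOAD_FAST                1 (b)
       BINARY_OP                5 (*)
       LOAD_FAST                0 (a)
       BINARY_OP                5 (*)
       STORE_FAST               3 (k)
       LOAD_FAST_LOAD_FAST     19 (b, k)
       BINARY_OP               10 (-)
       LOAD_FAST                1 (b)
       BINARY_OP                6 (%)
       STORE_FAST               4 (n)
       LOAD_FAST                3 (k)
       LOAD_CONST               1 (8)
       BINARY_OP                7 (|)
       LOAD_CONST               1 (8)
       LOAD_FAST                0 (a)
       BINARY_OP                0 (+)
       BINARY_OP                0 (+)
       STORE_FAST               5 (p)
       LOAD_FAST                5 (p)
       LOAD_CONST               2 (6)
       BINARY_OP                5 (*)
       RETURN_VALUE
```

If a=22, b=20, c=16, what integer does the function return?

21348

LOAD_CONST → push 8. Stack: [8]
LOAD_FAST b → push 20. Stack: [8, 20]
BINARY_OP * → 8 * 20 = 160. Stack: [160]
LOAD_FAST a → push 22. Stack: [160, 22]
BINARY_OP * → 160 * 22 = 3520. Stack: [3520]
STORE_FAST k → k=3520. Stack: []
LOAD_FAST_LOAD_FAST b,k → push 20,3520. Stack: [20, 3520]
BINARY_OP - → 20 - 3520 = -3500. Stack: [-3500]
LOAD_FAST b → push 20. Stack: [-3500, 20]
BINARY_OP % → -3500 % 20 = 0. Stack: [0]
STORE_FAST n → n=0. Stack: []
LOAD_FAST k → push 3520. Stack: [3520]
LOAD_CONST → push 8. Stack: [3520, 8]
BINARY_OP | → 3520 | 8 = 3528. Stack: [3528]
LOAD_CONST → push 8. Stack: [3528, 8]
LOAD_FAST a → push 22. Stack: [3528, 8, 22]
BINARY_OP + → 8 + 22 = 30. Stack: [3528, 30]
BINARY_OP + → 3528 + 30 = 3558. Stack: [3558]
STORE_FAST p → p=3558. Stack: []
LOAD_FAST p → push 3558. Stack: [3558]
LOAD_CONST → push 6. Stack: [3558, 6]
BINARY_OP * → 3558 * 6 = 21348. Stack: [21348]
RETURN_VALUE → return 21348.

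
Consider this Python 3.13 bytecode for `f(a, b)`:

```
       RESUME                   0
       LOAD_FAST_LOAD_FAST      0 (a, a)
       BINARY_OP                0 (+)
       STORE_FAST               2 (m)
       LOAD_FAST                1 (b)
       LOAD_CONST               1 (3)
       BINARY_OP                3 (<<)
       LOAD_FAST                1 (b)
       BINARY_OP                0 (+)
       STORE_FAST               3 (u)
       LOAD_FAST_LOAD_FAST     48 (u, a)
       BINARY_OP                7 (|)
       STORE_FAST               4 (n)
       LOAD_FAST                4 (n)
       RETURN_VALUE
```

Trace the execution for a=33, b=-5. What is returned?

LOAD_FAST_LOAD_FAST a,a → push 33,33. Stack: [33, 33]
BINARY_OP + → 33 + 33 = 66. Stack: [66]
STORE_FAST m → m=66. Stack: []
LOAD_FAST b → push -5. Stack: [-5]
LOAD_CONST → push 3. Stack: [-5, 3]
BINARY_OP << → -5 << 3 = -40. Stack: [-40]
LOAD_FAST b → push -5. Stack: [-40, -5]
BINARY_OP + → -40 + -5 = -45. Stack: [-45]
STORE_FAST u → u=-45. Stack: []
LOAD_FAST_LOAD_FAST u,a → push -45,33. Stack: [-45, 33]
BINARY_OP | → -45 | 33 = -13. Stack: [-13]
STORE_FAST n → n=-13. Stack: []
LOAD_FAST n → push -13. Stack: [-13]
RETURN_VALUE → return -13.

-13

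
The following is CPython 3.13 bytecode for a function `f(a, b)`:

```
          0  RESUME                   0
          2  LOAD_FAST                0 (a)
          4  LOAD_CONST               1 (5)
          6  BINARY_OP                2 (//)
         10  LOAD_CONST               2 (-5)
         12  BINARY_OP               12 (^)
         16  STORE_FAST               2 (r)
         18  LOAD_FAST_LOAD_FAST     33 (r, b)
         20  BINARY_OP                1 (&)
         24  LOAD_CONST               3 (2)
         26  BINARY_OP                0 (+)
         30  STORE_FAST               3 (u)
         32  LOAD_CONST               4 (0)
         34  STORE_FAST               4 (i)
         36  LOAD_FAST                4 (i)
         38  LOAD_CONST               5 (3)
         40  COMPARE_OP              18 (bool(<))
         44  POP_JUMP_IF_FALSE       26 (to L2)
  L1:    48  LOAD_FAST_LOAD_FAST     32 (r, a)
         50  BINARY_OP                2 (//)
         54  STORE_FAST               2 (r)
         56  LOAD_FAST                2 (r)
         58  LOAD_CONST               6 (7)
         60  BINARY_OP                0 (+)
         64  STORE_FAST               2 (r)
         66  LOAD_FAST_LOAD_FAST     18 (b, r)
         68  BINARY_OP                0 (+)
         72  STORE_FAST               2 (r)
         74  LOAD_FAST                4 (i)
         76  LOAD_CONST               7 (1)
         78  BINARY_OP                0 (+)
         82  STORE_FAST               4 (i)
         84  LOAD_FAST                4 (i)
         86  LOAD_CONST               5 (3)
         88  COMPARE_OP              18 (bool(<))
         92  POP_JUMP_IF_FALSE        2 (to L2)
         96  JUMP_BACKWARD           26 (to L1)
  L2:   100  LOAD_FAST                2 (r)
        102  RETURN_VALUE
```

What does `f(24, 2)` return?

LOAD_FAST a → push 24
LOAD_CONST → push 5
BINARY_OP // → 24 // 5 = 4
LOAD_CONST → push -5
BINARY_OP ^ → 4 ^ -5 = -1
STORE_FAST r → r=-1
LOAD_FAST_LOAD_FAST r,b → push -1,2
BINARY_OP & → -1 & 2 = 2
LOAD_CONST → push 2
BINARY_OP + → 2 + 2 = 4
STORE_FAST u → u=4
LOAD_CONST → push 0
STORE_FAST i → i=0
LOAD_FAST i → push 0
LOAD_CONST → push 3
COMPARE_OP bool(<) → 0 vs 3 = True
POP_JUMP_IF_FALSE → pop True; no jump
LOAD_FAST_LOAD_FAST r,a → push -1,24
BINARY_OP // → -1 // 24 = -1
STORE_FAST r → r=-1
LOAD_FAST r → push -1
LOAD_CONST → push 7
BINARY_OP + → -1 + 7 = 6
STORE_FAST r → r=6
LOAD_FAST_LOAD_FAST b,r → push 2,6
BINARY_OP + → 2 + 6 = 8
STORE_FAST r → r=8
LOAD_FAST i → push 0
LOAD_CONST → push 1
BINARY_OP + → 0 + 1 = 1
STORE_FAST i → i=1
LOAD_FAST i → push 1
LOAD_CONST → push 3
COMPARE_OP bool(<) → 1 vs 3 = True
POP_JUMP_IF_FALSE → pop True; no jump
LOAD_FAST_LOAD_FAST r,a → push 8,24
BINARY_OP // → 8 // 24 = 0
STORE_FAST r → r=0
LOAD_FAST r → push 0
LOAD_CONST → push 7
BINARY_OP + → 0 + 7 = 7
STORE_FAST r → r=7
LOAD_FAST_LOAD_FAST b,r → push 2,7
BINARY_OP + → 2 + 7 = 9
STORE_FAST r → r=9
LOAD_FAST i → push 1
LOAD_CONST → push 1
BINARY_OP + → 1 + 1 = 2
STORE_FAST i → i=2
LOAD_FAST i → push 2
LOAD_CONST → push 3
COMPARE_OP bool(<) → 2 vs 3 = True
POP_JUMP_IF_FALSE → pop True; no jump
LOAD_FAST_LOAD_FAST r,a → push 9,24
BINARY_OP // → 9 // 24 = 0
STORE_FAST r → r=0
LOAD_FAST r → push 0
LOAD_CONST → push 7
BINARY_OP + → 0 + 7 = 7
STORE_FAST r → r=7
LOAD_FAST_LOAD_FAST b,r → push 2,7
BINARY_OP + → 2 + 7 = 9
STORE_FAST r → r=9
LOAD_FAST i → push 2
LOAD_CONST → push 1
BINARY_OP + → 2 + 1 = 3
STORE_FAST i → i=3
LOAD_FAST i → push 3
LOAD_CONST → push 3
COMPARE_OP bool(<) → 3 vs 3 = False
POP_JUMP_IF_FALSE → pop False; jump
LOAD_FAST r → push 9
RETURN_VALUE → return 9.

9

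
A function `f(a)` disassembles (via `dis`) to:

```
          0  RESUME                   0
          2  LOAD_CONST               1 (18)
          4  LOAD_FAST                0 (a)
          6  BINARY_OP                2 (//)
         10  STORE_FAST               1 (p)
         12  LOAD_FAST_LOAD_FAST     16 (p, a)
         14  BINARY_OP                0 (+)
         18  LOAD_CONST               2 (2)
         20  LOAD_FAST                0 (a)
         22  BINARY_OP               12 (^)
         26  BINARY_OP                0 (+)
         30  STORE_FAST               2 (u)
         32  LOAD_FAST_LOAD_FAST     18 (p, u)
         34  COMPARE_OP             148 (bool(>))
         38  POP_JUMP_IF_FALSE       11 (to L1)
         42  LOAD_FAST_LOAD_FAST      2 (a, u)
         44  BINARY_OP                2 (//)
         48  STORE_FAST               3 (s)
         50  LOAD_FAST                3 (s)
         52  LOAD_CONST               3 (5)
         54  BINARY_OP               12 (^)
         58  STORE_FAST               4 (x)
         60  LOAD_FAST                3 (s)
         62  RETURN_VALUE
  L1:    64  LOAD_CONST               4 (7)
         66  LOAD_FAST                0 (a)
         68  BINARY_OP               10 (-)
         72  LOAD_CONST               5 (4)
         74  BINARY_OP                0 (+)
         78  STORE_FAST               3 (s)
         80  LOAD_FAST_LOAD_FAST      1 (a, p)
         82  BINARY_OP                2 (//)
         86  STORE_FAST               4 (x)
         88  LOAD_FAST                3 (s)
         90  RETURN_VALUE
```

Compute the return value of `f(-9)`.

LOAD_CONST → push 18. Stack: [18]
LOAD_FAST a → push -9. Stack: [18, -9]
BINARY_OP // → 18 // -9 = -2. Stack: [-2]
STORE_FAST p → p=-2. Stack: []
LOAD_FAST_LOAD_FAST p,a → push -2,-9. Stack: [-2, -9]
BINARY_OP + → -2 + -9 = -11. Stack: [-11]
LOAD_CONST → push 2. Stack: [-11, 2]
LOAD_FAST a → push -9. Stack: [-11, 2, -9]
BINARY_OP ^ → 2 ^ -9 = -11. Stack: [-11, -11]
BINARY_OP + → -11 + -11 = -22. Stack: [-22]
STORE_FAST u → u=-22. Stack: []
LOAD_FAST_LOAD_FAST p,u → push -2,-22. Stack: [-2, -22]
COMPARE_OP bool(>) → -2 vs -22 = True. Stack: [True]
POP_JUMP_IF_FALSE → pop True; no jump. Stack: []
LOAD_FAST_LOAD_FAST a,u → push -9,-22. Stack: [-9, -22]
BINARY_OP // → -9 // -22 = 0. Stack: [0]
STORE_FAST s → s=0. Stack: []
LOAD_FAST s → push 0. Stack: [0]
LOAD_CONST → push 5. Stack: [0, 5]
BINARY_OP ^ → 0 ^ 5 = 5. Stack: [5]
STORE_FAST x → x=5. Stack: []
LOAD_FAST s → push 0. Stack: [0]
RETURN_VALUE → return 0.

0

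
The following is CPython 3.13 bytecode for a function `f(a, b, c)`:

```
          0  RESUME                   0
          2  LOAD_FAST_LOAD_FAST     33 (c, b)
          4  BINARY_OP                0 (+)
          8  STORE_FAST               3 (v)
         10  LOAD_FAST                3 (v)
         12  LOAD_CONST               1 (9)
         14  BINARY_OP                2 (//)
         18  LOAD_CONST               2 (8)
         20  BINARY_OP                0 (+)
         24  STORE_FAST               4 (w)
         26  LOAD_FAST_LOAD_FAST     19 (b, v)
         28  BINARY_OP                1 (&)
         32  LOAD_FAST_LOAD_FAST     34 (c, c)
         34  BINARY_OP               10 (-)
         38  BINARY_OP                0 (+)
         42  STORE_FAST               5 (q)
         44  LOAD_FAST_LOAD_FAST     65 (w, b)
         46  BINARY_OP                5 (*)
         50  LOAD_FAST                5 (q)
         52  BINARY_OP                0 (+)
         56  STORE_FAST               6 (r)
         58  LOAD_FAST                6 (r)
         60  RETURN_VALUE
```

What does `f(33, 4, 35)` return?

LOAD_FAST_LOAD_FAST c,b → push 35,4. Stack: [35, 4]
BINARY_OP + → 35 + 4 = 39. Stack: [39]
STORE_FAST v → v=39. Stack: []
LOAD_FAST v → push 39. Stack: [39]
LOAD_CONST → push 9. Stack: [39, 9]
BINARY_OP // → 39 // 9 = 4. Stack: [4]
LOAD_CONST → push 8. Stack: [4, 8]
BINARY_OP + → 4 + 8 = 12. Stack: [12]
STORE_FAST w → w=12. Stack: []
LOAD_FAST_LOAD_FAST b,v → push 4,39. Stack: [4, 39]
BINARY_OP & → 4 & 39 = 4. Stack: [4]
LOAD_FAST_LOAD_FAST c,c → push 35,35. Stack: [4, 35, 35]
BINARY_OP - → 35 - 35 = 0. Stack: [4, 0]
BINARY_OP + → 4 + 0 = 4. Stack: [4]
STORE_FAST q → q=4. Stack: []
LOAD_FAST_LOAD_FAST w,b → push 12,4. Stack: [12, 4]
BINARY_OP * → 12 * 4 = 48. Stack: [48]
LOAD_FAST q → push 4. Stack: [48, 4]
BINARY_OP + → 48 + 4 = 52. Stack: [52]
STORE_FAST r → r=52. Stack: []
LOAD_FAST r → push 52. Stack: [52]
RETURN_VALUE → return 52.

52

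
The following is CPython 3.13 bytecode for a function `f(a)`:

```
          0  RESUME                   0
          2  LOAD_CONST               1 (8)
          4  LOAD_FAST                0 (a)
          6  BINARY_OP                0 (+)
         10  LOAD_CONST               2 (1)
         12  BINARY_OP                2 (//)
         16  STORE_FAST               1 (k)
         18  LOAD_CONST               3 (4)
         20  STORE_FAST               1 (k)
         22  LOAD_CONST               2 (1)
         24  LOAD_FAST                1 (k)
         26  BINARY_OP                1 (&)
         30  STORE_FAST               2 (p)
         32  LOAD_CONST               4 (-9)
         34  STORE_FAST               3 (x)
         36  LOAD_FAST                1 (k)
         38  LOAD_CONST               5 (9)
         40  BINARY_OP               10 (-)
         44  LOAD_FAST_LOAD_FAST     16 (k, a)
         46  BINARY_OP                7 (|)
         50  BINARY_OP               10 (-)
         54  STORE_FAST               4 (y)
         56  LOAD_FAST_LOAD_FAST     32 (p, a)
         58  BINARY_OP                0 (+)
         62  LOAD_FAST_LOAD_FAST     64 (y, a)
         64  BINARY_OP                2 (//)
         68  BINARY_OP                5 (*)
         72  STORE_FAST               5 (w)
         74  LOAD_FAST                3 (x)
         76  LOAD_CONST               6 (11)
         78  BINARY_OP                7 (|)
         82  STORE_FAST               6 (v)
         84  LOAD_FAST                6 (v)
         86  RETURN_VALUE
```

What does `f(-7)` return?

-1

LOAD_CONST → push 8. Stack: [8]
LOAD_FAST a → push -7. Stack: [8, -7]
BINARY_OP + → 8 + -7 = 1. Stack: [1]
LOAD_CONST → push 1. Stack: [1, 1]
BINARY_OP // → 1 // 1 = 1. Stack: [1]
STORE_FAST k → k=1. Stack: []
LOAD_CONST → push 4. Stack: [4]
STORE_FAST k → k=4. Stack: []
LOAD_CONST → push 1. Stack: [1]
LOAD_FAST k → push 4. Stack: [1, 4]
BINARY_OP & → 1 & 4 = 0. Stack: [0]
STORE_FAST p → p=0. Stack: []
LOAD_CONST → push -9. Stack: [-9]
STORE_FAST x → x=-9. Stack: []
LOAD_FAST k → push 4. Stack: [4]
LOAD_CONST → push 9. Stack: [4, 9]
BINARY_OP - → 4 - 9 = -5. Stack: [-5]
LOAD_FAST_LOAD_FAST k,a → push 4,-7. Stack: [-5, 4, -7]
BINARY_OP | → 4 | -7 = -3. Stack: [-5, -3]
BINARY_OP - → -5 - -3 = -2. Stack: [-2]
STORE_FAST y → y=-2. Stack: []
LOAD_FAST_LOAD_FAST p,a → push 0,-7. Stack: [0, -7]
BINARY_OP + → 0 + -7 = -7. Stack: [-7]
LOAD_FAST_LOAD_FAST y,a → push -2,-7. Stack: [-7, -2, -7]
BINARY_OP // → -2 // -7 = 0. Stack: [-7, 0]
BINARY_OP * → -7 * 0 = 0. Stack: [0]
STORE_FAST w → w=0. Stack: []
LOAD_FAST x → push -9. Stack: [-9]
LOAD_CONST → push 11. Stack: [-9, 11]
BINARY_OP | → -9 | 11 = -1. Stack: [-1]
STORE_FAST v → v=-1. Stack: []
LOAD_FAST v → push -1. Stack: [-1]
RETURN_VALUE → return -1.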